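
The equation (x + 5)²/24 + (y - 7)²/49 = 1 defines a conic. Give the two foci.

Center (-5, 7). The larger denominator 49 sits under the y-term, so the major axis is vertical; a² = 49, b² = 24.
c² = a² - b² = 49 - 24 = 25, so c = 5.
Foci lie on the vertical axis through the center: (h, k ± c).

(-5, 2) and (-5, 12)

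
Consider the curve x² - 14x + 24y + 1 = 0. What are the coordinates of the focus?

(7, -4)

Only x is squared. Complete the square in x: (x - 7)² = -24(y - 2).
Vertex (7, 2); 4p = -24 so p = -6. Opens down.
Focus is p units from the vertex along the axis: (h, k + p).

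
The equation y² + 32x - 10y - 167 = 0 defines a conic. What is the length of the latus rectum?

Only y is squared. Complete the square in y: (y - 5)² = -32(x - 6).
Vertex (6, 5); 4p = -32 so p = -8. Opens left.
Latus rectum length = |4p| = 32.

32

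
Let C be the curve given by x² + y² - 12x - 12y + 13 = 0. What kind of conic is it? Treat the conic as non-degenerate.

circle

No xy term. Coefficients of x² and y² are A = 1, C = 1.
A = C (same sign) ⇒ circle.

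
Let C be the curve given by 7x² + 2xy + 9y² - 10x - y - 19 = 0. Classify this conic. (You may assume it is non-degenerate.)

ellipse

A = 7, B = 2, C = 9.
Discriminant B² − 4AC = 2² − 4·7·9 = -248.
B² − 4AC < 0 ⇒ ellipse.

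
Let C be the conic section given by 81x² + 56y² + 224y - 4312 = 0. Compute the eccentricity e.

Collect terms: 81x² + 56(y² + 4y) = 4312
Complete the square: 81x² + 56(y + 2)² = 4312 + 0 + 224 = 4536
Dividing both sides by 4536: x²/56 + (y + 2)²/81 = 1
Ellipse, center (0, -2), major axis vertical; a² = 81, b² = 56.
c² = a² - b² = 25, so c = 5.
e = c/a = 5/9.

e = 5/9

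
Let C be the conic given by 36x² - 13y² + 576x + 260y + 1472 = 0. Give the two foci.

(-8, 3) and (-8, 17)

Collect terms: 36(x² + 16x) -13(y² - 20y) = -1472
Complete the square: 36(x + 8)² -13(y - 10)² = -1472 + 2304 - 1300 = -468
Dividing both sides by -468: (y - 10)²/36 - (x + 8)²/13 = 1
Hyperbola, center (-8, 10), transverse axis vertical; a² = 36, b² = 13.
c² = a² + b² = 36 + 13 = 49, so c = 7.
Foci lie on the vertical axis through the center: (h, k ± c).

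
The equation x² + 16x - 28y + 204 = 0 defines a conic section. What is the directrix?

y = -2

Only x is squared. Complete the square in x: (x + 8)² = 28(y - 5).
Vertex (-8, 5); 4p = 28 so p = 7. Opens up.
Directrix is the horizontal line y = k − p = 5 − (7) = -2.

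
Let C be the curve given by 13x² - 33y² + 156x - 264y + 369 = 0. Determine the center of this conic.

Group: 13(x² + 12x) -33(y² + 8y) = -369
Complete the square: 13(x + 6)² -33(y + 4)² = -369 + 468 - 528 = -429
Dividing both sides by -429: (y + 4)²/13 - (x + 6)²/33 = 1
Hyperbola with center (-6, -4).

(-6, -4)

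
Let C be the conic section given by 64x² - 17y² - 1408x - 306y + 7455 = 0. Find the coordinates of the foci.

Collect terms: 64(x² - 22x) -17(y² + 18y) = -7455
Complete the square in x and y: 64(x - 11)² -17(y + 9)² = -7455 + 7744 - 1377 = -1088
Dividing both sides by -1088: (y + 9)²/64 - (x - 11)²/17 = 1
Hyperbola, center (11, -9), transverse axis vertical; a² = 64, b² = 17.
c² = a² + b² = 64 + 17 = 81, so c = 9.
Foci lie on the vertical axis through the center: (h, k ± c).

(11, -18) and (11, 0)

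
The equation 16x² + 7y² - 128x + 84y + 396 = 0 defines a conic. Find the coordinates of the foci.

Group: 16(x² - 8x) + 7(y² + 12y) = -396
Complete the square in x and y: 16(x - 4)² + 7(y + 6)² = -396 + 256 + 252 = 112
Divide through by 112 to get (x - 4)²/7 + (y + 6)²/16 = 1.
Ellipse, center (4, -6), major axis vertical; a² = 16, b² = 7.
c² = a² - b² = 16 - 7 = 9, so c = 3.
Foci lie on the vertical axis through the center: (h, k ± c).

(4, -9) and (4, -3)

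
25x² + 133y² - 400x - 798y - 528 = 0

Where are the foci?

(8 - 6√3, 3) and (8 + 6√3, 3)

25(x² - 16x) + 133(y² - 6y) = 528
Complete the square: 25(x - 8)² + 133(y - 3)² = 528 + 1600 + 1197 = 3325
Divide by 3325: (x - 8)²/133 + (y - 3)²/25 = 1
Ellipse, center (8, 3), major axis horizontal; a² = 133, b² = 25.
c² = a² - b² = 133 - 25 = 108, so c = 6√3.
Foci lie on the horizontal axis through the center: (h ± c, k).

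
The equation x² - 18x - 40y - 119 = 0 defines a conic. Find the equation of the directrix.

y = -15

Only x is squared. Complete the square in x: (x - 9)² = 40(y + 5).
Vertex (9, -5); 4p = 40 so p = 10. Opens up.
Directrix is the horizontal line y = k − p = -5 − (10) = -15.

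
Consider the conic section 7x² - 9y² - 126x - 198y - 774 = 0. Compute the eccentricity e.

e = 4/3

7(x² - 18x) -9(y² + 22y) = 774
Complete the square in x and y: 7(x - 9)² -9(y + 11)² = 774 + 567 - 1089 = 252
Dividing both sides by 252: (x - 9)²/36 - (y + 11)²/28 = 1
Hyperbola, center (9, -11), transverse axis horizontal; a² = 36, b² = 28.
c² = a² + b² = 64, so c = 8.
e = c/a = 8/6 = 4/3.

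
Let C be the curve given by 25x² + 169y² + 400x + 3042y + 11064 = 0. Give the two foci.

(-20, -9) and (4, -9)

Collect terms: 25(x² + 16x) + 169(y² + 18y) = -11064
25(x + 8)² + 169(y + 9)² = -11064 + 1600 + 13689 = 4225
Dividing both sides by 4225: (x + 8)²/169 + (y + 9)²/25 = 1
Ellipse, center (-8, -9), major axis horizontal; a² = 169, b² = 25.
c² = a² - b² = 169 - 25 = 144, so c = 12.
Foci lie on the horizontal axis through the center: (h ± c, k).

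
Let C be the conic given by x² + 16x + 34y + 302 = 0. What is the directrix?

Only x is squared. Complete the square in x: (x + 8)² = -34(y + 7).
Vertex (-8, -7); 4p = -34 so p = -17/2. Opens down.
Directrix is the horizontal line y = k − p = -7 − (-17/2) = 3/2.

y = 3/2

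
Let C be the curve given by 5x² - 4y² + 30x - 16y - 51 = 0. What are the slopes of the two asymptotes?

Group the x- and y-terms: 5(x² + 6x) -4(y² + 4y) = 51
5(x + 3)² -4(y + 2)² = 51 + 45 - 16 = 80
Divide by 80: (x + 3)²/16 - (y + 2)²/20 = 1
Hyperbola, center (-3, -2), transverse axis horizontal; a² = 16, b² = 20.
For a horizontal hyperbola the asymptotes have slope ±b/a.
Here that is ±2√5/4 = ±√5/2.

√5/2 and -√5/2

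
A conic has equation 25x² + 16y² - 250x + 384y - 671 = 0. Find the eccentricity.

Rearranging, 25(x² - 10x) + 16(y² + 24y) = 671.
Completing the square gives 25(x - 5)² + 16(y + 12)² = 671 + 625 + 2304 = 3600.
Dividing both sides by 3600: (x - 5)²/144 + (y + 12)²/225 = 1
Ellipse, center (5, -12), major axis vertical; a² = 225, b² = 144.
c² = a² - b² = 81, so c = 9.
e = c/a = 9/15 = 3/5.

e = 3/5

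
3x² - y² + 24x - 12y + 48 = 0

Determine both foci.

Collect terms: 3(x² + 8x) -(y² + 12y) = -48
3(x + 4)² -(y + 6)² = -48 + 48 - 36 = -36
Divide by -36: (y + 6)²/36 - (x + 4)²/12 = 1
Hyperbola, center (-4, -6), transverse axis vertical; a² = 36, b² = 12.
c² = a² + b² = 36 + 12 = 48, so c = 4√3.
Foci lie on the vertical axis through the center: (h, k ± c).

(-4, -6 - 4√3) and (-4, -6 + 4√3)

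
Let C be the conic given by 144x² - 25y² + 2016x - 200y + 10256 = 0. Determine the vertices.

Rearranging, 144(x² + 14x) -25(y² + 8y) = -10256.
Complete the square in x and y: 144(x + 7)² -25(y + 4)² = -10256 + 7056 - 400 = -3600
Divide through by -3600 to get (y + 4)²/144 - (x + 7)²/25 = 1.
Hyperbola, center (-7, -4), transverse axis vertical; a² = 144, b² = 25.
a = 12. Vertices at (h, k ± a).

(-7, -16) and (-7, 8)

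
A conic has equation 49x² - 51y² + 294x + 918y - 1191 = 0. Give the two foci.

(-3, -1) and (-3, 19)

Group the x- and y-terms: 49(x² + 6x) -51(y² - 18y) = 1191
Complete the square: 49(x + 3)² -51(y - 9)² = 1191 + 441 - 4131 = -2499
Divide by -2499: (y - 9)²/49 - (x + 3)²/51 = 1
Hyperbola, center (-3, 9), transverse axis vertical; a² = 49, b² = 51.
c² = a² + b² = 49 + 51 = 100, so c = 10.
Foci lie on the vertical axis through the center: (h, k ± c).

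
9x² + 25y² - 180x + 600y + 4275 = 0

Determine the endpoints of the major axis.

Group the x- and y-terms: 9(x² - 20x) + 25(y² + 24y) = -4275
Complete the square: 9(x - 10)² + 25(y + 12)² = -4275 + 900 + 3600 = 225
Dividing both sides by 225: (x - 10)²/25 + (y + 12)²/9 = 1
Ellipse, center (10, -12), major axis horizontal; a² = 25, b² = 9.
a = 5. Vertices at (h ± a, k).

(5, -12) and (15, -12)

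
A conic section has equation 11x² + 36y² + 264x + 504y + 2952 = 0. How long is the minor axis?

2√11

Group: 11(x² + 24x) + 36(y² + 14y) = -2952
Complete the square in x and y: 11(x + 12)² + 36(y + 7)² = -2952 + 1584 + 1764 = 396
Divide through by 396 to get (x + 12)²/36 + (y + 7)²/11 = 1.
Ellipse, center (-12, -7), major axis horizontal; a² = 36, b² = 11.
b² = 11 so b = √11; the minor axis has length 2b = 2√11.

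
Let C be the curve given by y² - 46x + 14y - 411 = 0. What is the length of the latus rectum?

Only y is squared. Complete the square in y: (y + 7)² = 46(x + 10).
Vertex (-10, -7); 4p = 46 so p = 23/2. Opens right.
Latus rectum length = |4p| = 46.

46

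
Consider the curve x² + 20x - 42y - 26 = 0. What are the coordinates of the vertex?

(-10, -3)

Only x is squared. Complete the square in x: (x + 10)² = 42(y + 3).
Vertex (-10, -3); 4p = 42 so p = 21/2. Opens up.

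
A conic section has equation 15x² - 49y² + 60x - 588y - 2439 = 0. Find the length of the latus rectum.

30/7

Group: 15(x² + 4x) -49(y² + 12y) = 2439
Complete the square in x and y: 15(x + 2)² -49(y + 6)² = 2439 + 60 - 1764 = 735
Dividing both sides by 735: (x + 2)²/49 - (y + 6)²/15 = 1
Hyperbola, center (-2, -6), transverse axis horizontal; a² = 49, b² = 15.
Latus rectum length = 2b²/a = 2·15/7 = 30/7.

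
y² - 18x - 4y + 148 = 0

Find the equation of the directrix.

x = 7/2

Only y is squared. Complete the square in y: (y - 2)² = 18(x - 8).
Vertex (8, 2); 4p = 18 so p = 9/2. Opens right.
Directrix is the vertical line x = h − p = 8 − (9/2) = 7/2.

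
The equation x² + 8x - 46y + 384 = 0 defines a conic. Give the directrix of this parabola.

Only x is squared. Complete the square in x: (x + 4)² = 46(y - 8).
Vertex (-4, 8); 4p = 46 so p = 23/2. Opens up.
Directrix is the horizontal line y = k − p = 8 − (23/2) = -7/2.

y = -7/2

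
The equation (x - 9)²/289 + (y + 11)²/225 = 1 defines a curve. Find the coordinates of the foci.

(1, -11) and (17, -11)

Center (9, -11). The larger denominator 289 sits under the x-term, so the major axis is horizontal; a² = 289, b² = 225.
c² = a² - b² = 289 - 225 = 64, so c = 8.
Foci lie on the horizontal axis through the center: (h ± c, k).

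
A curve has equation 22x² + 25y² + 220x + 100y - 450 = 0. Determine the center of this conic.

Collect terms: 22(x² + 10x) + 25(y² + 4y) = 450
Completing the square gives 22(x + 5)² + 25(y + 2)² = 450 + 550 + 100 = 1100.
Dividing both sides by 1100: (x + 5)²/50 + (y + 2)²/44 = 1
Ellipse with center (-5, -2).

(-5, -2)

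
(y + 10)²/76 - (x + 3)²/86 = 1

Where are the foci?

Center (-3, -10). The positive term is the y-term, so the transverse axis is vertical; a² = 76, b² = 86.
c² = a² + b² = 76 + 86 = 162, so c = 9√2.
Foci lie on the vertical axis through the center: (h, k ± c).

(-3, -10 - 9√2) and (-3, -10 + 9√2)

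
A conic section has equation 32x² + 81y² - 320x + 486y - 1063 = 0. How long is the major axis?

32(x² - 10x) + 81(y² + 6y) = 1063
Completing the square gives 32(x - 5)² + 81(y + 3)² = 1063 + 800 + 729 = 2592.
Dividing both sides by 2592: (x - 5)²/81 + (y + 3)²/32 = 1
Ellipse, center (5, -3), major axis horizontal; a² = 81, b² = 32.
a² = 81 so a = 9; the major axis has length 2a = 18.

18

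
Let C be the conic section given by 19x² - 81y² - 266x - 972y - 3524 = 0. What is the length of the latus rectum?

38/9

Group the x- and y-terms: 19(x² - 14x) -81(y² + 12y) = 3524
19(x - 7)² -81(y + 6)² = 3524 + 931 - 2916 = 1539
Divide by 1539: (x - 7)²/81 - (y + 6)²/19 = 1
Hyperbola, center (7, -6), transverse axis horizontal; a² = 81, b² = 19.
Latus rectum length = 2b²/a = 2·19/9 = 38/9.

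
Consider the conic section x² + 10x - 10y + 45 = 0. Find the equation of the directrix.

Only x is squared. Complete the square in x: (x + 5)² = 10(y - 2).
Vertex (-5, 2); 4p = 10 so p = 5/2. Opens up.
Directrix is the horizontal line y = k − p = 2 − (5/2) = -1/2.

y = -1/2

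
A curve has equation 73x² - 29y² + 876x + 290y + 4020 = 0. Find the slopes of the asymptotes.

Rearranging, 73(x² + 12x) -29(y² - 10y) = -4020.
Complete the square in x and y: 73(x + 6)² -29(y - 5)² = -4020 + 2628 - 725 = -2117
Divide by -2117: (y - 5)²/73 - (x + 6)²/29 = 1
Hyperbola, center (-6, 5), transverse axis vertical; a² = 73, b² = 29.
For a vertical hyperbola the asymptotes have slope ±a/b.
Here that is ±√73/√29 = ±√2117/29.

√2117/29 and -√2117/29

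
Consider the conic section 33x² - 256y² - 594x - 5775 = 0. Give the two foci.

(-8, 0) and (26, 0)

Group the x- and y-terms: 33(x² - 18x) -256y² = 5775
Completing the square gives 33(x - 9)² -256y² = 5775 + 2673 + 0 = 8448.
Divide through by 8448 to get (x - 9)²/256 - y²/33 = 1.
Hyperbola, center (9, 0), transverse axis horizontal; a² = 256, b² = 33.
c² = a² + b² = 256 + 33 = 289, so c = 17.
Foci lie on the horizontal axis through the center: (h ± c, k).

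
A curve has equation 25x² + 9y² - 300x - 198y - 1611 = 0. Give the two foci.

(6, -5) and (6, 27)

Group: 25(x² - 12x) + 9(y² - 22y) = 1611
Complete the square in x and y: 25(x - 6)² + 9(y - 11)² = 1611 + 900 + 1089 = 3600
Divide through by 3600 to get (x - 6)²/144 + (y - 11)²/400 = 1.
Ellipse, center (6, 11), major axis vertical; a² = 400, b² = 144.
c² = a² - b² = 400 - 144 = 256, so c = 16.
Foci lie on the vertical axis through the center: (h, k ± c).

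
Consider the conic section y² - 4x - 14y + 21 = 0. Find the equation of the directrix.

x = -8

Only y is squared. Complete the square in y: (y - 7)² = 4(x + 7).
Vertex (-7, 7); 4p = 4 so p = 1. Opens right.
Directrix is the vertical line x = h − p = -7 − (1) = -8.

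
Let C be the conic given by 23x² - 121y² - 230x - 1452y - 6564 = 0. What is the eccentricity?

23(x² - 10x) -121(y² + 12y) = 6564
Complete the square: 23(x - 5)² -121(y + 6)² = 6564 + 575 - 4356 = 2783
Divide by 2783: (x - 5)²/121 - (y + 6)²/23 = 1
Hyperbola, center (5, -6), transverse axis horizontal; a² = 121, b² = 23.
c² = a² + b² = 144, so c = 12.
e = c/a = 12/11.

e = 12/11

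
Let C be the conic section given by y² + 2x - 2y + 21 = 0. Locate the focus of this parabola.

(-21/2, 1)

Only y is squared. Complete the square in y: (y - 1)² = -2(x + 10).
Vertex (-10, 1); 4p = -2 so p = -1/2. Opens left.
Focus is p units from the vertex along the axis: (h + p, k).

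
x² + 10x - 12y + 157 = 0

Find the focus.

(-5, 14)

Only x is squared. Complete the square in x: (x + 5)² = 12(y - 11).
Vertex (-5, 11); 4p = 12 so p = 3. Opens up.
Focus is p units from the vertex along the axis: (h, k + p).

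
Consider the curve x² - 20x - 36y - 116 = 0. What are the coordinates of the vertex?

(10, -6)

Only x is squared. Complete the square in x: (x - 10)² = 36(y + 6).
Vertex (10, -6); 4p = 36 so p = 9. Opens up.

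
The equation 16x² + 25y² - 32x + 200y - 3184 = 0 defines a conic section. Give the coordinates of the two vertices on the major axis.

16(x² - 2x) + 25(y² + 8y) = 3184
Completing the square gives 16(x - 1)² + 25(y + 4)² = 3184 + 16 + 400 = 3600.
Divide through by 3600 to get (x - 1)²/225 + (y + 4)²/144 = 1.
Ellipse, center (1, -4), major axis horizontal; a² = 225, b² = 144.
a = 15. Vertices at (h ± a, k).

(-14, -4) and (16, -4)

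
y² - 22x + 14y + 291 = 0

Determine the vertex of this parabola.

Only y is squared. Complete the square in y: (y + 7)² = 22(x - 11).
Vertex (11, -7); 4p = 22 so p = 11/2. Opens right.

(11, -7)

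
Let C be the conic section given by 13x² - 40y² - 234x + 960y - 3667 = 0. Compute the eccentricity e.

Rearranging, 13(x² - 18x) -40(y² - 24y) = 3667.
Complete the square in x and y: 13(x - 9)² -40(y - 12)² = 3667 + 1053 - 5760 = -1040
Divide by -1040: (y - 12)²/26 - (x - 9)²/80 = 1
Hyperbola, center (9, 12), transverse axis vertical; a² = 26, b² = 80.
c² = a² + b² = 106, so c = √106.
e = c/a = √106/√26 = √689/13.

e = √689/13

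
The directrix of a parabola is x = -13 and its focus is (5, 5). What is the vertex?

(-4, 5)

The vertex is the midpoint between the focus and the directrix along the axis of symmetry.
Axis is horizontal (directrix is vertical). Vertex x-coordinate = (5 + (-13))/2 = -4; y-coordinate = 5.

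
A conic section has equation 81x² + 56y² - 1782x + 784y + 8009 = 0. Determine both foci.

Rearranging, 81(x² - 22x) + 56(y² + 14y) = -8009.
Complete the square in x and y: 81(x - 11)² + 56(y + 7)² = -8009 + 9801 + 2744 = 4536
Dividing both sides by 4536: (x - 11)²/56 + (y + 7)²/81 = 1
Ellipse, center (11, -7), major axis vertical; a² = 81, b² = 56.
c² = a² - b² = 81 - 56 = 25, so c = 5.
Foci lie on the vertical axis through the center: (h, k ± c).

(11, -12) and (11, -2)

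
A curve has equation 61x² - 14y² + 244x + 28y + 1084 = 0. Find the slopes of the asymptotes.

61(x² + 4x) -14(y² - 2y) = -1084
Complete the square in x and y: 61(x + 2)² -14(y - 1)² = -1084 + 244 - 14 = -854
Dividing both sides by -854: (y - 1)²/61 - (x + 2)²/14 = 1
Hyperbola, center (-2, 1), transverse axis vertical; a² = 61, b² = 14.
For a vertical hyperbola the asymptotes have slope ±a/b.
Here that is ±√61/√14 = ±√854/14.

√854/14 and -√854/14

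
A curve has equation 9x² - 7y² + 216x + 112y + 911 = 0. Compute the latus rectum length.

Rearranging, 9(x² + 24x) -7(y² - 16y) = -911.
Complete the square: 9(x + 12)² -7(y - 8)² = -911 + 1296 - 448 = -63
Divide by -63: (y - 8)²/9 - (x + 12)²/7 = 1
Hyperbola, center (-12, 8), transverse axis vertical; a² = 9, b² = 7.
Latus rectum length = 2b²/a = 2·7/3 = 14/3.

14/3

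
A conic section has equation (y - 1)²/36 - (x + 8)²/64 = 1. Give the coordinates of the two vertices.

(-8, -5) and (-8, 7)

Center (-8, 1). The positive term is the y-term, so the transverse axis is vertical; a² = 36, b² = 64.
a = 6. Vertices at (h, k ± a).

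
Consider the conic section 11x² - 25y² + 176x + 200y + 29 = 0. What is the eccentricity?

e = 6/5

Group the x- and y-terms: 11(x² + 16x) -25(y² - 8y) = -29
Complete the square in x and y: 11(x + 8)² -25(y - 4)² = -29 + 704 - 400 = 275
Dividing both sides by 275: (x + 8)²/25 - (y - 4)²/11 = 1
Hyperbola, center (-8, 4), transverse axis horizontal; a² = 25, b² = 11.
c² = a² + b² = 36, so c = 6.
e = c/a = 6/5.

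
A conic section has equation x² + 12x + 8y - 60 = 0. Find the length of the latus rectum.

8

Only x is squared. Complete the square in x: (x + 6)² = -8(y - 12).
Vertex (-6, 12); 4p = -8 so p = -2. Opens down.
Latus rectum length = |4p| = 8.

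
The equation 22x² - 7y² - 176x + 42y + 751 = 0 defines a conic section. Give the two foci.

Rearranging, 22(x² - 8x) -7(y² - 6y) = -751.
Complete the square in x and y: 22(x - 4)² -7(y - 3)² = -751 + 352 - 63 = -462
Divide by -462: (y - 3)²/66 - (x - 4)²/21 = 1
Hyperbola, center (4, 3), transverse axis vertical; a² = 66, b² = 21.
c² = a² + b² = 66 + 21 = 87, so c = √87.
Foci lie on the vertical axis through the center: (h, k ± c).

(4, 3 - √87) and (4, 3 + √87)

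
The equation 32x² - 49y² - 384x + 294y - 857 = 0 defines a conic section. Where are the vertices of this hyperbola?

(-1, 3) and (13, 3)

Group: 32(x² - 12x) -49(y² - 6y) = 857
Completing the square gives 32(x - 6)² -49(y - 3)² = 857 + 1152 - 441 = 1568.
Divide by 1568: (x - 6)²/49 - (y - 3)²/32 = 1
Hyperbola, center (6, 3), transverse axis horizontal; a² = 49, b² = 32.
a = 7. Vertices at (h ± a, k).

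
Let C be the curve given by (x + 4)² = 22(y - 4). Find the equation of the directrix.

Vertex (-4, 4); 4p = 22 so p = 11/2. Opens up.
Directrix is the horizontal line y = k − p = 4 − (11/2) = -3/2.

y = -3/2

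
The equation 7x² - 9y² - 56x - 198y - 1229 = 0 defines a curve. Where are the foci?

Rearranging, 7(x² - 8x) -9(y² + 22y) = 1229.
Complete the square in x and y: 7(x - 4)² -9(y + 11)² = 1229 + 112 - 1089 = 252
Divide by 252: (x - 4)²/36 - (y + 11)²/28 = 1
Hyperbola, center (4, -11), transverse axis horizontal; a² = 36, b² = 28.
c² = a² + b² = 36 + 28 = 64, so c = 8.
Foci lie on the horizontal axis through the center: (h ± c, k).

(-4, -11) and (12, -11)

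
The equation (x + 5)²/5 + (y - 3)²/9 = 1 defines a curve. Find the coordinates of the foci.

(-5, 1) and (-5, 5)

Center (-5, 3). The larger denominator 9 sits under the y-term, so the major axis is vertical; a² = 9, b² = 5.
c² = a² - b² = 9 - 5 = 4, so c = 2.
Foci lie on the vertical axis through the center: (h, k ± c).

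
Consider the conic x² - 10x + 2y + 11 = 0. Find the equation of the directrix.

Only x is squared. Complete the square in x: (x - 5)² = -2(y - 7).
Vertex (5, 7); 4p = -2 so p = -1/2. Opens down.
Directrix is the horizontal line y = k − p = 7 − (-1/2) = 15/2.

y = 15/2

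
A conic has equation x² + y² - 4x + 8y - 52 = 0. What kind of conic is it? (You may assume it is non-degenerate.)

No xy term. Coefficients of x² and y² are A = 1, C = 1.
A = C (same sign) ⇒ circle.

circle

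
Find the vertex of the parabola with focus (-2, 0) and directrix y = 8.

(-2, 4)

The vertex is the midpoint between the focus and the directrix along the axis of symmetry.
Axis is vertical (directrix is horizontal). Vertex y-coordinate = (0 + 8)/2 = 4; x-coordinate = -2.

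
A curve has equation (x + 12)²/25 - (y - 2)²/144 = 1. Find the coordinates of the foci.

(-25, 2) and (1, 2)

Center (-12, 2). The positive term is the x-term, so the transverse axis is horizontal; a² = 25, b² = 144.
c² = a² + b² = 25 + 144 = 169, so c = 13.
Foci lie on the horizontal axis through the center: (h ± c, k).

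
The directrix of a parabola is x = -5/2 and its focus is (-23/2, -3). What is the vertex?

(-7, -3)

The vertex is the midpoint between the focus and the directrix along the axis of symmetry.
Axis is horizontal (directrix is vertical). Vertex x-coordinate = (-23/2 + (-5/2))/2 = -7; y-coordinate = -3.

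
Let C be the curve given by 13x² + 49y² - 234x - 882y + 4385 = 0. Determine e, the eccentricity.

Rearranging, 13(x² - 18x) + 49(y² - 18y) = -4385.
Complete the square: 13(x - 9)² + 49(y - 9)² = -4385 + 1053 + 3969 = 637
Dividing both sides by 637: (x - 9)²/49 + (y - 9)²/13 = 1
Ellipse, center (9, 9), major axis horizontal; a² = 49, b² = 13.
c² = a² - b² = 36, so c = 6.
e = c/a = 6/7.

e = 6/7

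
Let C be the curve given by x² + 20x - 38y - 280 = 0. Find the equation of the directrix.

Only x is squared. Complete the square in x: (x + 10)² = 38(y + 10).
Vertex (-10, -10); 4p = 38 so p = 19/2. Opens up.
Directrix is the horizontal line y = k − p = -10 − (19/2) = -39/2.

y = -39/2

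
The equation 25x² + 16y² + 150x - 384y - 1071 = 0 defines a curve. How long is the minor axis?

Collect terms: 25(x² + 6x) + 16(y² - 24y) = 1071
Completing the square gives 25(x + 3)² + 16(y - 12)² = 1071 + 225 + 2304 = 3600.
Dividing both sides by 3600: (x + 3)²/144 + (y - 12)²/225 = 1
Ellipse, center (-3, 12), major axis vertical; a² = 225, b² = 144.
b² = 144 so b = 12; the minor axis has length 2b = 24.

24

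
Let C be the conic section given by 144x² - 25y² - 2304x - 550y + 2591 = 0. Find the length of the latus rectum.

288/5

Collect terms: 144(x² - 16x) -25(y² + 22y) = -2591
Complete the square: 144(x - 8)² -25(y + 11)² = -2591 + 9216 - 3025 = 3600
Dividing both sides by 3600: (x - 8)²/25 - (y + 11)²/144 = 1
Hyperbola, center (8, -11), transverse axis horizontal; a² = 25, b² = 144.
Latus rectum length = 2b²/a = 2·144/5 = 288/5.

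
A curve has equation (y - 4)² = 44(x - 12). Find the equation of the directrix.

x = 1

Vertex (12, 4); 4p = 44 so p = 11. Opens right.
Directrix is the vertical line x = h − p = 12 − (11) = 1.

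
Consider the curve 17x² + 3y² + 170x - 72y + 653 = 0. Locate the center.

(-5, 12)

Group: 17(x² + 10x) + 3(y² - 24y) = -653
Completing the square gives 17(x + 5)² + 3(y - 12)² = -653 + 425 + 432 = 204.
Divide by 204: (x + 5)²/12 + (y - 12)²/68 = 1
Ellipse with center (-5, 12).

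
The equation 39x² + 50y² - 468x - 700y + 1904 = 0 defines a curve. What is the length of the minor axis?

39(x² - 12x) + 50(y² - 14y) = -1904
39(x - 6)² + 50(y - 7)² = -1904 + 1404 + 2450 = 1950
Dividing both sides by 1950: (x - 6)²/50 + (y - 7)²/39 = 1
Ellipse, center (6, 7), major axis horizontal; a² = 50, b² = 39.
b² = 39 so b = √39; the minor axis has length 2b = 2√39.

2√39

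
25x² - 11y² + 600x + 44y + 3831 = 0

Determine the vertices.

Collect terms: 25(x² + 24x) -11(y² - 4y) = -3831
25(x + 12)² -11(y - 2)² = -3831 + 3600 - 44 = -275
Dividing both sides by -275: (y - 2)²/25 - (x + 12)²/11 = 1
Hyperbola, center (-12, 2), transverse axis vertical; a² = 25, b² = 11.
a = 5. Vertices at (h, k ± a).

(-12, -3) and (-12, 7)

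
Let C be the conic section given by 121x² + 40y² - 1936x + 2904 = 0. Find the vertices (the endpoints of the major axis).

(8, -11) and (8, 11)

Group: 121(x² - 16x) + 40y² = -2904
Complete the square in x and y: 121(x - 8)² + 40y² = -2904 + 7744 + 0 = 4840
Dividing both sides by 4840: (x - 8)²/40 + y²/121 = 1
Ellipse, center (8, 0), major axis vertical; a² = 121, b² = 40.
a = 11. Vertices at (h, k ± a).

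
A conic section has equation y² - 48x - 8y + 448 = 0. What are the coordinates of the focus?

(21, 4)

Only y is squared. Complete the square in y: (y - 4)² = 48(x - 9).
Vertex (9, 4); 4p = 48 so p = 12. Opens right.
Focus is p units from the vertex along the axis: (h + p, k).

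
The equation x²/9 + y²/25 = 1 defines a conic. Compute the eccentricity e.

e = 4/5

Center (0, 0). The larger denominator 25 sits under the y-term, so the major axis is vertical; a² = 25, b² = 9.
c² = a² - b² = 16, so c = 4.
e = c/a = 4/5.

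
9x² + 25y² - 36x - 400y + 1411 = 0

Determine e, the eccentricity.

e = 4/5

Rearranging, 9(x² - 4x) + 25(y² - 16y) = -1411.
9(x - 2)² + 25(y - 8)² = -1411 + 36 + 1600 = 225
Divide by 225: (x - 2)²/25 + (y - 8)²/9 = 1
Ellipse, center (2, 8), major axis horizontal; a² = 25, b² = 9.
c² = a² - b² = 16, so c = 4.
e = c/a = 4/5.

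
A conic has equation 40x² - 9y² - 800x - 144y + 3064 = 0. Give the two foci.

(3, -8) and (17, -8)

Group the x- and y-terms: 40(x² - 20x) -9(y² + 16y) = -3064
40(x - 10)² -9(y + 8)² = -3064 + 4000 - 576 = 360
Divide by 360: (x - 10)²/9 - (y + 8)²/40 = 1
Hyperbola, center (10, -8), transverse axis horizontal; a² = 9, b² = 40.
c² = a² + b² = 9 + 40 = 49, so c = 7.
Foci lie on the horizontal axis through the center: (h ± c, k).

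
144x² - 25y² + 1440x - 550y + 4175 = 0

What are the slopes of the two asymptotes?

Rearranging, 144(x² + 10x) -25(y² + 22y) = -4175.
Complete the square: 144(x + 5)² -25(y + 11)² = -4175 + 3600 - 3025 = -3600
Dividing both sides by -3600: (y + 11)²/144 - (x + 5)²/25 = 1
Hyperbola, center (-5, -11), transverse axis vertical; a² = 144, b² = 25.
For a vertical hyperbola the asymptotes have slope ±a/b.
Here that is ±12/5.

12/5 and -12/5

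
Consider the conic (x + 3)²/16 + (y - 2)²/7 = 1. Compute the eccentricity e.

Center (-3, 2). The larger denominator 16 sits under the x-term, so the major axis is horizontal; a² = 16, b² = 7.
c² = a² - b² = 9, so c = 3.
e = c/a = 3/4.

e = 3/4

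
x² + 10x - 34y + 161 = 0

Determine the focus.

(-5, 25/2)

Only x is squared. Complete the square in x: (x + 5)² = 34(y - 4).
Vertex (-5, 4); 4p = 34 so p = 17/2. Opens up.
Focus is p units from the vertex along the axis: (h, k + p).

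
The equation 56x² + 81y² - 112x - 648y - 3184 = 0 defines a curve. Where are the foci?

(-4, 4) and (6, 4)

Rearranging, 56(x² - 2x) + 81(y² - 8y) = 3184.
Complete the square in x and y: 56(x - 1)² + 81(y - 4)² = 3184 + 56 + 1296 = 4536
Divide by 4536: (x - 1)²/81 + (y - 4)²/56 = 1
Ellipse, center (1, 4), major axis horizontal; a² = 81, b² = 56.
c² = a² - b² = 81 - 56 = 25, so c = 5.
Foci lie on the horizontal axis through the center: (h ± c, k).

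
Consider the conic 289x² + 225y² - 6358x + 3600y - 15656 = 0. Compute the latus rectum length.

Collect terms: 289(x² - 22x) + 225(y² + 16y) = 15656
Complete the square: 289(x - 11)² + 225(y + 8)² = 15656 + 34969 + 14400 = 65025
Dividing both sides by 65025: (x - 11)²/225 + (y + 8)²/289 = 1
Ellipse, center (11, -8), major axis vertical; a² = 289, b² = 225.
Latus rectum length = 2b²/a = 2·225/17 = 450/17.

450/17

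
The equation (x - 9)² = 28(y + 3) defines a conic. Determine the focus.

(9, 4)

Vertex (9, -3); 4p = 28 so p = 7. Opens up.
Focus is p units from the vertex along the axis: (h, k + p).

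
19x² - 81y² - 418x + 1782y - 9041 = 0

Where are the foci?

19(x² - 22x) -81(y² - 22y) = 9041
Complete the square in x and y: 19(x - 11)² -81(y - 11)² = 9041 + 2299 - 9801 = 1539
Divide by 1539: (x - 11)²/81 - (y - 11)²/19 = 1
Hyperbola, center (11, 11), transverse axis horizontal; a² = 81, b² = 19.
c² = a² + b² = 81 + 19 = 100, so c = 10.
Foci lie on the horizontal axis through the center: (h ± c, k).

(1, 11) and (21, 11)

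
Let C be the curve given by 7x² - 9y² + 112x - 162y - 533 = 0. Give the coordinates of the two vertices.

Group the x- and y-terms: 7(x² + 16x) -9(y² + 18y) = 533
Completing the square gives 7(x + 8)² -9(y + 9)² = 533 + 448 - 729 = 252.
Divide by 252: (x + 8)²/36 - (y + 9)²/28 = 1
Hyperbola, center (-8, -9), transverse axis horizontal; a² = 36, b² = 28.
a = 6. Vertices at (h ± a, k).

(-14, -9) and (-2, -9)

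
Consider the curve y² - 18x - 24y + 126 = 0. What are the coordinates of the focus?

(7/2, 12)

Only y is squared. Complete the square in y: (y - 12)² = 18(x + 1).
Vertex (-1, 12); 4p = 18 so p = 9/2. Opens right.
Focus is p units from the vertex along the axis: (h + p, k).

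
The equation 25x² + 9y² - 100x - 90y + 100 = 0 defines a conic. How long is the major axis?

10

Rearranging, 25(x² - 4x) + 9(y² - 10y) = -100.
Complete the square: 25(x - 2)² + 9(y - 5)² = -100 + 100 + 225 = 225
Dividing both sides by 225: (x - 2)²/9 + (y - 5)²/25 = 1
Ellipse, center (2, 5), major axis vertical; a² = 25, b² = 9.
a² = 25 so a = 5; the major axis has length 2a = 10.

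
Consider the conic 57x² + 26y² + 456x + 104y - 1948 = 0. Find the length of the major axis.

2√114

Group the x- and y-terms: 57(x² + 8x) + 26(y² + 4y) = 1948
57(x + 4)² + 26(y + 2)² = 1948 + 912 + 104 = 2964
Divide by 2964: (x + 4)²/52 + (y + 2)²/114 = 1
Ellipse, center (-4, -2), major axis vertical; a² = 114, b² = 52.
a² = 114 so a = √114; the major axis has length 2a = 2√114.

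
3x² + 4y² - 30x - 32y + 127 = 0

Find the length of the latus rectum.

3(x² - 10x) + 4(y² - 8y) = -127
Completing the square gives 3(x - 5)² + 4(y - 4)² = -127 + 75 + 64 = 12.
Dividing both sides by 12: (x - 5)²/4 + (y - 4)²/3 = 1
Ellipse, center (5, 4), major axis horizontal; a² = 4, b² = 3.
Latus rectum length = 2b²/a = 2·3/2 = 3.

3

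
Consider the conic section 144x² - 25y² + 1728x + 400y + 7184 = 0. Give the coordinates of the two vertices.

Rearranging, 144(x² + 12x) -25(y² - 16y) = -7184.
Completing the square gives 144(x + 6)² -25(y - 8)² = -7184 + 5184 - 1600 = -3600.
Dividing both sides by -3600: (y - 8)²/144 - (x + 6)²/25 = 1
Hyperbola, center (-6, 8), transverse axis vertical; a² = 144, b² = 25.
a = 12. Vertices at (h, k ± a).

(-6, -4) and (-6, 20)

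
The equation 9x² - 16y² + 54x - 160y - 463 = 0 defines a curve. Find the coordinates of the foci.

Rearranging, 9(x² + 6x) -16(y² + 10y) = 463.
Completing the square gives 9(x + 3)² -16(y + 5)² = 463 + 81 - 400 = 144.
Divide through by 144 to get (x + 3)²/16 - (y + 5)²/9 = 1.
Hyperbola, center (-3, -5), transverse axis horizontal; a² = 16, b² = 9.
c² = a² + b² = 16 + 9 = 25, so c = 5.
Foci lie on the horizontal axis through the center: (h ± c, k).

(-8, -5) and (2, -5)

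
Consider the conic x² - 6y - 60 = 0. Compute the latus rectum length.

Only x is squared. Complete the square in x: x² = 6(y + 10).
Vertex (0, -10); 4p = 6 so p = 3/2. Opens up.
Latus rectum length = |4p| = 6.

6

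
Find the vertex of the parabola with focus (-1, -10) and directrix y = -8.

(-1, -9)

The vertex is the midpoint between the focus and the directrix along the axis of symmetry.
Axis is vertical (directrix is horizontal). Vertex y-coordinate = (-10 + (-8))/2 = -9; x-coordinate = -1.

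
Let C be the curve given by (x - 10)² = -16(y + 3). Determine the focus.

(10, -7)

Vertex (10, -3); 4p = -16 so p = -4. Opens down.
Focus is p units from the vertex along the axis: (h, k + p).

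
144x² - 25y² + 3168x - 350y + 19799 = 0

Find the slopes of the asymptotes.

12/5 and -12/5

Group: 144(x² + 22x) -25(y² + 14y) = -19799
Completing the square gives 144(x + 11)² -25(y + 7)² = -19799 + 17424 - 1225 = -3600.
Divide through by -3600 to get (y + 7)²/144 - (x + 11)²/25 = 1.
Hyperbola, center (-11, -7), transverse axis vertical; a² = 144, b² = 25.
For a vertical hyperbola the asymptotes have slope ±a/b.
Here that is ±12/5.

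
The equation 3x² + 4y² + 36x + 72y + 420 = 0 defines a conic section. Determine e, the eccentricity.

e = 1/2

Group: 3(x² + 12x) + 4(y² + 18y) = -420
3(x + 6)² + 4(y + 9)² = -420 + 108 + 324 = 12
Divide by 12: (x + 6)²/4 + (y + 9)²/3 = 1
Ellipse, center (-6, -9), major axis horizontal; a² = 4, b² = 3.
c² = a² - b² = 1, so c = 1.
e = c/a = 1/2.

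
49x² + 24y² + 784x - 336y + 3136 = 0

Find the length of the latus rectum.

48/7

49(x² + 16x) + 24(y² - 14y) = -3136
Complete the square in x and y: 49(x + 8)² + 24(y - 7)² = -3136 + 3136 + 1176 = 1176
Dividing both sides by 1176: (x + 8)²/24 + (y - 7)²/49 = 1
Ellipse, center (-8, 7), major axis vertical; a² = 49, b² = 24.
Latus rectum length = 2b²/a = 2·24/7 = 48/7.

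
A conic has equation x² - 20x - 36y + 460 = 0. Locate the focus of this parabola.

(10, 19)

Only x is squared. Complete the square in x: (x - 10)² = 36(y - 10).
Vertex (10, 10); 4p = 36 so p = 9. Opens up.
Focus is p units from the vertex along the axis: (h, k + p).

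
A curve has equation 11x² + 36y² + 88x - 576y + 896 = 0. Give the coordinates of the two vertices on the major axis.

(-16, 8) and (8, 8)

Rearranging, 11(x² + 8x) + 36(y² - 16y) = -896.
Complete the square: 11(x + 4)² + 36(y - 8)² = -896 + 176 + 2304 = 1584
Dividing both sides by 1584: (x + 4)²/144 + (y - 8)²/44 = 1
Ellipse, center (-4, 8), major axis horizontal; a² = 144, b² = 44.
a = 12. Vertices at (h ± a, k).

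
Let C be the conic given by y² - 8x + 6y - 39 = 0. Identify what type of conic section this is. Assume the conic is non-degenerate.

parabola

No xy term. Coefficients of x² and y² are A = 0, C = 1.
Exactly one squared variable ⇒ parabola.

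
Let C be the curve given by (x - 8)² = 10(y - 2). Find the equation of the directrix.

Vertex (8, 2); 4p = 10 so p = 5/2. Opens up.
Directrix is the horizontal line y = k − p = 2 − (5/2) = -1/2.

y = -1/2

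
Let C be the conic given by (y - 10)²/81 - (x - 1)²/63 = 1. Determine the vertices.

Center (1, 10). The positive term is the y-term, so the transverse axis is vertical; a² = 81, b² = 63.
a = 9. Vertices at (h, k ± a).

(1, 1) and (1, 19)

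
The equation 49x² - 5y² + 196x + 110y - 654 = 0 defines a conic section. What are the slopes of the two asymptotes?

Rearranging, 49(x² + 4x) -5(y² - 22y) = 654.
49(x + 2)² -5(y - 11)² = 654 + 196 - 605 = 245
Dividing both sides by 245: (x + 2)²/5 - (y - 11)²/49 = 1
Hyperbola, center (-2, 11), transverse axis horizontal; a² = 5, b² = 49.
For a horizontal hyperbola the asymptotes have slope ±b/a.
Here that is ±7/√5 = ±7√5/5.

7√5/5 and -7√5/5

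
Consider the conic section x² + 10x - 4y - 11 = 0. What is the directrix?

y = -10

Only x is squared. Complete the square in x: (x + 5)² = 4(y + 9).
Vertex (-5, -9); 4p = 4 so p = 1. Opens up.
Directrix is the horizontal line y = k − p = -9 − (1) = -10.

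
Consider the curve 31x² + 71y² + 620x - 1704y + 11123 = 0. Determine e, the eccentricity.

Group: 31(x² + 20x) + 71(y² - 24y) = -11123
Complete the square: 31(x + 10)² + 71(y - 12)² = -11123 + 3100 + 10224 = 2201
Divide through by 2201 to get (x + 10)²/71 + (y - 12)²/31 = 1.
Ellipse, center (-10, 12), major axis horizontal; a² = 71, b² = 31.
c² = a² - b² = 40, so c = 2√10.
e = c/a = 2√10/√71 = 2√710/71.

e = 2√710/71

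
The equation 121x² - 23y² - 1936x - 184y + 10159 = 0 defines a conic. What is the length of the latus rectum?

46/11

Collect terms: 121(x² - 16x) -23(y² + 8y) = -10159
121(x - 8)² -23(y + 4)² = -10159 + 7744 - 368 = -2783
Dividing both sides by -2783: (y + 4)²/121 - (x - 8)²/23 = 1
Hyperbola, center (8, -4), transverse axis vertical; a² = 121, b² = 23.
Latus rectum length = 2b²/a = 2·23/11 = 46/11.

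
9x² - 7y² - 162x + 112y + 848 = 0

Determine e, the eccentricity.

9(x² - 18x) -7(y² - 16y) = -848
Completing the square gives 9(x - 9)² -7(y - 8)² = -848 + 729 - 448 = -567.
Divide by -567: (y - 8)²/81 - (x - 9)²/63 = 1
Hyperbola, center (9, 8), transverse axis vertical; a² = 81, b² = 63.
c² = a² + b² = 144, so c = 12.
e = c/a = 12/9 = 4/3.

e = 4/3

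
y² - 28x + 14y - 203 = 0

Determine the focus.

(-2, -7)

Only y is squared. Complete the square in y: (y + 7)² = 28(x + 9).
Vertex (-9, -7); 4p = 28 so p = 7. Opens right.
Focus is p units from the vertex along the axis: (h + p, k).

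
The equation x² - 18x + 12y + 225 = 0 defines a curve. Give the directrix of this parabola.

y = -9

Only x is squared. Complete the square in x: (x - 9)² = -12(y + 12).
Vertex (9, -12); 4p = -12 so p = -3. Opens down.
Directrix is the horizontal line y = k − p = -12 − (-3) = -9.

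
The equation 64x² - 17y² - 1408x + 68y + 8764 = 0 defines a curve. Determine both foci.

Rearranging, 64(x² - 22x) -17(y² - 4y) = -8764.
Completing the square gives 64(x - 11)² -17(y - 2)² = -8764 + 7744 - 68 = -1088.
Divide through by -1088 to get (y - 2)²/64 - (x - 11)²/17 = 1.
Hyperbola, center (11, 2), transverse axis vertical; a² = 64, b² = 17.
c² = a² + b² = 64 + 17 = 81, so c = 9.
Foci lie on the vertical axis through the center: (h, k ± c).

(11, -7) and (11, 11)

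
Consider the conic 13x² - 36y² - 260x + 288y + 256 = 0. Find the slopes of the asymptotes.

Rearranging, 13(x² - 20x) -36(y² - 8y) = -256.
Completing the square gives 13(x - 10)² -36(y - 4)² = -256 + 1300 - 576 = 468.
Divide by 468: (x - 10)²/36 - (y - 4)²/13 = 1
Hyperbola, center (10, 4), transverse axis horizontal; a² = 36, b² = 13.
For a horizontal hyperbola the asymptotes have slope ±b/a.
Here that is ±√13/6.

√13/6 and -√13/6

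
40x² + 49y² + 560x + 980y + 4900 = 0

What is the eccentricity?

Group the x- and y-terms: 40(x² + 14x) + 49(y² + 20y) = -4900
Completing the square gives 40(x + 7)² + 49(y + 10)² = -4900 + 1960 + 4900 = 1960.
Dividing both sides by 1960: (x + 7)²/49 + (y + 10)²/40 = 1
Ellipse, center (-7, -10), major axis horizontal; a² = 49, b² = 40.
c² = a² - b² = 9, so c = 3.
e = c/a = 3/7.

e = 3/7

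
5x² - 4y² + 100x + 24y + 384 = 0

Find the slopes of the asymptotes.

5(x² + 20x) -4(y² - 6y) = -384
Complete the square: 5(x + 10)² -4(y - 3)² = -384 + 500 - 36 = 80
Divide by 80: (x + 10)²/16 - (y - 3)²/20 = 1
Hyperbola, center (-10, 3), transverse axis horizontal; a² = 16, b² = 20.
For a horizontal hyperbola the asymptotes have slope ±b/a.
Here that is ±2√5/4 = ±√5/2.

√5/2 and -√5/2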